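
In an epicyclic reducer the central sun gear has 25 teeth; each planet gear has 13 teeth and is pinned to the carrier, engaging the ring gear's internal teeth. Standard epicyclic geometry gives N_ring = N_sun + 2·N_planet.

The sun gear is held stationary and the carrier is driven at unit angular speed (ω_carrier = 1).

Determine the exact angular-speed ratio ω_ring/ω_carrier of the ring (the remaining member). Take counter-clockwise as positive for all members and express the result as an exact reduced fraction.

76/51

N_ring = 25 + 2·13 = 51
25(ω_s−ω_c) = −51(ω_r−ω_c),  ω_s=0, ω_c=1
ω_r = 1 − (25/51)(0−1) = 76/51
ω_r/ω_c = 76/51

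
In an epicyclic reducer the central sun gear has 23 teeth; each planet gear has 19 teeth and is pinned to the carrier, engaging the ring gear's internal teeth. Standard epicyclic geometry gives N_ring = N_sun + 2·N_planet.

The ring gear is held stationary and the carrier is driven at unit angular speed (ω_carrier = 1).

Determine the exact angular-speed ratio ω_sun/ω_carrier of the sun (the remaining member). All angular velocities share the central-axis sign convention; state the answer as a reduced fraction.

N_ring = 23 + 2·19 = 61
23(ω_s−ω_c) = −61(ω_r−ω_c),  ω_r=0, ω_c=1
ω_s = 1 − (61/23)(0−1) = 84/23
ω_s/ω_c = 84/23

84/23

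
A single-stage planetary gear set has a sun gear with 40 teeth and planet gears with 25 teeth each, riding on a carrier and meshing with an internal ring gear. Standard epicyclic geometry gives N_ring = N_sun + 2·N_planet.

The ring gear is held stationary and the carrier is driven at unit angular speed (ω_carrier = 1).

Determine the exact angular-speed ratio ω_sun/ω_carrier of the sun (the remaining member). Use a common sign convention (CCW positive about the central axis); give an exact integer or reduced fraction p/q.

13/4

N_ring = 40 + 2·25 = 90
40(ω_s−ω_c) = −90(ω_r−ω_c),  ω_r=0, ω_c=1
ω_s = 1 − (90/40)(0−1) = 13/4
ω_s/ω_c = 13/4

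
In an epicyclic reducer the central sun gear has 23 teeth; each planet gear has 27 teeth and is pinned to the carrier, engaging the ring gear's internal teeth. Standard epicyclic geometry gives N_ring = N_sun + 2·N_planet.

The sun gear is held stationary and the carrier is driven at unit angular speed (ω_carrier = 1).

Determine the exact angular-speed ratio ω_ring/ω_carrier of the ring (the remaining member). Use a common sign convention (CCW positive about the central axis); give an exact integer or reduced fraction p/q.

N_ring = 23 + 2·27 = 77
23(ω_s−ω_c) = −77(ω_r−ω_c),  ω_s=0, ω_c=1
ω_r = 1 − (23/77)(0−1) = 100/77
ω_r/ω_c = 100/77

100/77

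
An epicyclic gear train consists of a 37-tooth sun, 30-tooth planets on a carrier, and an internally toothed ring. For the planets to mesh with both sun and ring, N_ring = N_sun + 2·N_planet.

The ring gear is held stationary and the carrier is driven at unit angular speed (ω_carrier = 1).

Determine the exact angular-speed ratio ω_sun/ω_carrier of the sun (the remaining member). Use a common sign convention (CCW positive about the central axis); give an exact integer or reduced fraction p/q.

N_ring = 37 + 2·30 = 97
37(ω_s−ω_c) = −97(ω_r−ω_c),  ω_r=0, ω_c=1
ω_s = 1 − (97/37)(0−1) = 134/37
ω_s/ω_c = 134/37

134/37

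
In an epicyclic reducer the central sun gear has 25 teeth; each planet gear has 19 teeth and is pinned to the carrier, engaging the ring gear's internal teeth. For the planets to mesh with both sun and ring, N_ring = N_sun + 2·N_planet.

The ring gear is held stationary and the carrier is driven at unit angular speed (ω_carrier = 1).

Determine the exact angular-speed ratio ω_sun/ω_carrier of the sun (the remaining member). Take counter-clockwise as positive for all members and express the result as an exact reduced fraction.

N_ring = 25 + 2·19 = 63
25(ω_s−ω_c) = −63(ω_r−ω_c),  ω_r=0, ω_c=1
ω_s = 1 − (63/25)(0−1) = 88/25
ω_s/ω_c = 88/25

88/25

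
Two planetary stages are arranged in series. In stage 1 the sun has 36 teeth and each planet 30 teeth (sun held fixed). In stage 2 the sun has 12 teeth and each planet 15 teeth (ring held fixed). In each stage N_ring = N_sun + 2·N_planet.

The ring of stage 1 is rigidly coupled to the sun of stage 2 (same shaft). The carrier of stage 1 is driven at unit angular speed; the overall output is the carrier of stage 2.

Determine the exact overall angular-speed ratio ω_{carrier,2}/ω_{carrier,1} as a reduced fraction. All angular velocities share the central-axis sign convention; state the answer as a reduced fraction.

11/36

Stage 1: N_ring = 36 + 2·30 = 96
Stage 1: 36(ω_s−ω_c) = −96(ω_r−ω_c),  ω_s=0, ω_c=1
Stage 1: ω_r = 1 − (36/96)(0−1) = 11/8
  ⇒ ω_r¹/ω_c¹ = 11/8
Stage 2: N_ring = 12 + 2·15 = 42
Stage 2: 12(ω_s−ω_c) = −42(ω_r−ω_c),  ω_r=0, ω_s=1
Stage 2: 12(1−ω_c) = −42(0−ω_c)  ⇒  54ω_c = 12  ⇒  ω_c = 2/9
  ⇒ ω_c²/ω_s² = 2/9
Coupling ω_s² = ω_r¹ ⇒ overall = 11/8 × 2/9 = 11/36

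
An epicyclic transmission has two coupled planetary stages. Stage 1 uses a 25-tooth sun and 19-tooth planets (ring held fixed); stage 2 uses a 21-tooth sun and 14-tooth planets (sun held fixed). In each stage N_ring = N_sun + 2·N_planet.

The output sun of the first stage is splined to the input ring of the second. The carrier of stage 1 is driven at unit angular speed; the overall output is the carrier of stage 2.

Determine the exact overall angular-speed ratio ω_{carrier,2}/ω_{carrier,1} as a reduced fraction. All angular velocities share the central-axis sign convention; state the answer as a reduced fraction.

308/125

Stage 1: N_ring = 25 + 2·19 = 63
Stage 1: 25(ω_s−ω_c) = −63(ω_r−ω_c),  ω_r=0, ω_c=1
Stage 1: ω_s = 1 − (63/25)(0−1) = 88/25
  ⇒ ω_s¹/ω_c¹ = 88/25
Stage 2: N_ring = 21 + 2·14 = 49
Stage 2: 21(ω_s−ω_c) = −49(ω_r−ω_c),  ω_s=0, ω_r=1
Stage 2: 21(0−ω_c) = −49(1−ω_c)  ⇒  70ω_c = 49  ⇒  ω_c = 7/10
  ⇒ ω_c²/ω_r² = 7/10
Coupling ω_r² = ω_s¹ ⇒ overall = 88/25 × 7/10 = 308/125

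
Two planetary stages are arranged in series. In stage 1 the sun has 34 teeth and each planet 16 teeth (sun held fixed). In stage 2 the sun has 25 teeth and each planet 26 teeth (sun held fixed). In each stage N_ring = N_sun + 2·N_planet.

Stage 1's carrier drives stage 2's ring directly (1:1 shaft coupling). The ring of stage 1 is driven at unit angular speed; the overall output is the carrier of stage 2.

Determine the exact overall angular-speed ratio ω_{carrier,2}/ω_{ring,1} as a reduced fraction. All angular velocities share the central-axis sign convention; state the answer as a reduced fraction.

847/1700

Stage 1: N_ring = 34 + 2·16 = 66
Stage 1: 34(ω_s−ω_c) = −66(ω_r−ω_c),  ω_s=0, ω_r=1
Stage 1: 34(0−ω_c) = −66(1−ω_c)  ⇒  100ω_c = 66  ⇒  ω_c = 33/50
  ⇒ ω_c¹/ω_r¹ = 33/50
Stage 2: N_ring = 25 + 2·26 = 77
Stage 2: 25(ω_s−ω_c) = −77(ω_r−ω_c),  ω_s=0, ω_r=1
Stage 2: 25(0−ω_c) = −77(1−ω_c)  ⇒  102ω_c = 77  ⇒  ω_c = 77/102
  ⇒ ω_c²/ω_r² = 77/102
Coupling ω_r² = ω_c¹ ⇒ overall = 33/50 × 77/102 = 847/1700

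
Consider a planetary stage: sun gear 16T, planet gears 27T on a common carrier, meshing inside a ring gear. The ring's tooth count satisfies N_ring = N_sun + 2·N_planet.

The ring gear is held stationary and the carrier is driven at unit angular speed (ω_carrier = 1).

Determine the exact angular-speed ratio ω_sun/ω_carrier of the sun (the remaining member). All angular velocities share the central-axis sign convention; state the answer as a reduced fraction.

43/8

N_ring = 16 + 2·27 = 70
16(ω_s−ω_c) = −70(ω_r−ω_c),  ω_r=0, ω_c=1
ω_s = 1 − (70/16)(0−1) = 43/8
ω_s/ω_c = 43/8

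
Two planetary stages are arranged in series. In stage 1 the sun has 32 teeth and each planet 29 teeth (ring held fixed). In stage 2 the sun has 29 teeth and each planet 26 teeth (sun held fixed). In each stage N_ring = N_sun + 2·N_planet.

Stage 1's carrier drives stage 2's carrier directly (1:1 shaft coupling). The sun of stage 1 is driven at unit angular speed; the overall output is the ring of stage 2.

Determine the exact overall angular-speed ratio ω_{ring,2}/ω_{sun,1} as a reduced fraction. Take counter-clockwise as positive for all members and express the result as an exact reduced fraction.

1760/4941

Stage 1: N_ring = 32 + 2·29 = 90
Stage 1: 32(ω_s−ω_c) = −90(ω_r−ω_c),  ω_r=0, ω_s=1
Stage 1: 32(1−ω_c) = −90(0−ω_c)  ⇒  122ω_c = 32  ⇒  ω_c = 16/61
  ⇒ ω_c¹/ω_s¹ = 16/61
Stage 2: N_ring = 29 + 2·26 = 81
Stage 2: 29(ω_s−ω_c) = −81(ω_r−ω_c),  ω_s=0, ω_c=1
Stage 2: ω_r = 1 − (29/81)(0−1) = 110/81
  ⇒ ω_r²/ω_c² = 110/81
Coupling ω_c² = ω_c¹ ⇒ overall = 16/61 × 110/81 = 1760/4941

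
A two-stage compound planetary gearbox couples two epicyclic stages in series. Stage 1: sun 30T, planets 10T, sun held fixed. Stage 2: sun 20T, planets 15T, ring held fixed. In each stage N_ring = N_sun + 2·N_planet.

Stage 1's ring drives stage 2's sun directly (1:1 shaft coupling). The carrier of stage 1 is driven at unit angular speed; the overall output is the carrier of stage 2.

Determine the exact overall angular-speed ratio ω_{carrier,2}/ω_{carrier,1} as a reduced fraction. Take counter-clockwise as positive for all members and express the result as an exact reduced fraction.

Stage 1: N_ring = 30 + 2·10 = 50
Stage 1: 30(ω_s−ω_c) = −50(ω_r−ω_c),  ω_s=0, ω_c=1
Stage 1: ω_r = 1 − (30/50)(0−1) = 8/5
  ⇒ ω_r¹/ω_c¹ = 8/5
Stage 2: N_ring = 20 + 2·15 = 50
Stage 2: 20(ω_s−ω_c) = −50(ω_r−ω_c),  ω_r=0, ω_s=1
Stage 2: 20(1−ω_c) = −50(0−ω_c)  ⇒  70ω_c = 20  ⇒  ω_c = 2/7
  ⇒ ω_c²/ω_s² = 2/7
Coupling ω_s² = ω_r¹ ⇒ overall = 8/5 × 2/7 = 16/35

16/35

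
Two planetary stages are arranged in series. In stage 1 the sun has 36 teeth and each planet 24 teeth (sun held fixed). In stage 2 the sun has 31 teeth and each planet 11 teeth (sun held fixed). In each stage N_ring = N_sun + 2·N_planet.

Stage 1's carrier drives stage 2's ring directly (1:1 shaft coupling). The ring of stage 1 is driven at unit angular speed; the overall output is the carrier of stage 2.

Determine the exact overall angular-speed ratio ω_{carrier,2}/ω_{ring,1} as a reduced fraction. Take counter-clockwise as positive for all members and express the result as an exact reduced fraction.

Stage 1: N_ring = 36 + 2·24 = 84
Stage 1: 36(ω_s−ω_c) = −84(ω_r−ω_c),  ω_s=0, ω_r=1
Stage 1: 36(0−ω_c) = −84(1−ω_c)  ⇒  120ω_c = 84  ⇒  ω_c = 7/10
  ⇒ ω_c¹/ω_r¹ = 7/10
Stage 2: N_ring = 31 + 2·11 = 53
Stage 2: 31(ω_s−ω_c) = −53(ω_r−ω_c),  ω_s=0, ω_r=1
Stage 2: 31(0−ω_c) = −53(1−ω_c)  ⇒  84ω_c = 53  ⇒  ω_c = 53/84
  ⇒ ω_c²/ω_r² = 53/84
Coupling ω_r² = ω_c¹ ⇒ overall = 7/10 × 53/84 = 53/120

53/120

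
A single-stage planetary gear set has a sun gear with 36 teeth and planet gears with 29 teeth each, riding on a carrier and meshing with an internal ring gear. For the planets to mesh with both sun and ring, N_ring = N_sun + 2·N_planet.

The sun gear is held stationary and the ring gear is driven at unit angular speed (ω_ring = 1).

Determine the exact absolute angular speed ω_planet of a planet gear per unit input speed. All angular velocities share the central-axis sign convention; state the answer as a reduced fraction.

N_ring = 36 + 2·29 = 94
36(ω_s−ω_c) = −94(ω_r−ω_c),  ω_s=0, ω_r=1
36(0−ω_c) = −94(1−ω_c)  ⇒  130ω_c = 94  ⇒  ω_c = 47/65
sun–planet: 36·(0−47/65) = −29·(ω_p−ω_c)  ⇒  ω_p−ω_c = −(36/29)·(-47/65) = 1692/1885
ω_p = 47/65 + 1692/1885 = 47/29

47/29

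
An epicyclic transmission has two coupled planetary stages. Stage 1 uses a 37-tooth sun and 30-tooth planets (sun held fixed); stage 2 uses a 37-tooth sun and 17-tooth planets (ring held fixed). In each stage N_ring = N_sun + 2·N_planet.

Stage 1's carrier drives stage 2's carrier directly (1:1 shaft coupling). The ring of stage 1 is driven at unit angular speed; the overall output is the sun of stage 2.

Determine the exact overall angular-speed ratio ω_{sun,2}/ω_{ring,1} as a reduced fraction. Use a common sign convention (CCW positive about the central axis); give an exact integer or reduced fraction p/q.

Stage 1: N_ring = 37 + 2·30 = 97
Stage 1: 37(ω_s−ω_c) = −97(ω_r−ω_c),  ω_s=0, ω_r=1
Stage 1: 37(0−ω_c) = −97(1−ω_c)  ⇒  134ω_c = 97  ⇒  ω_c = 97/134
  ⇒ ω_c¹/ω_r¹ = 97/134
Stage 2: N_ring = 37 + 2·17 = 71
Stage 2: 37(ω_s−ω_c) = −71(ω_r−ω_c),  ω_r=0, ω_c=1
Stage 2: ω_s = 1 − (71/37)(0−1) = 108/37
  ⇒ ω_s²/ω_c² = 108/37
Coupling ω_c² = ω_c¹ ⇒ overall = 97/134 × 108/37 = 5238/2479

5238/2479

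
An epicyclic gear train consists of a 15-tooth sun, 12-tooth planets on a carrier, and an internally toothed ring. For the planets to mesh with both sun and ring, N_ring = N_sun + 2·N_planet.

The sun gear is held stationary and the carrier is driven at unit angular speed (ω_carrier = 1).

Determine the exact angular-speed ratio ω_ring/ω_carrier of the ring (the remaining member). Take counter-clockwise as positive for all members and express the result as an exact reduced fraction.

N_ring = 15 + 2·12 = 39
15(ω_s−ω_c) = −39(ω_r−ω_c),  ω_s=0, ω_c=1
ω_r = 1 − (15/39)(0−1) = 18/13
ω_r/ω_c = 18/13

18/13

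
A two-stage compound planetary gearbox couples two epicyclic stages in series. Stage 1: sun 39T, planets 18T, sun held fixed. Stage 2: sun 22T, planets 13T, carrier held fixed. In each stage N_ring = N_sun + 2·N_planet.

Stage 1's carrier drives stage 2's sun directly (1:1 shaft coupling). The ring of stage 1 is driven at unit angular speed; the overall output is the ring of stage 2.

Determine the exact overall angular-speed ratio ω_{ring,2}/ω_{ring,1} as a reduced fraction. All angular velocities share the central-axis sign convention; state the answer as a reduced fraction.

Stage 1: N_ring = 39 + 2·18 = 75
Stage 1: 39(ω_s−ω_c) = −75(ω_r−ω_c),  ω_s=0, ω_r=1
Stage 1: 39(0−ω_c) = −75(1−ω_c)  ⇒  114ω_c = 75  ⇒  ω_c = 25/38
  ⇒ ω_c¹/ω_r¹ = 25/38
Stage 2: N_ring = 22 + 2·13 = 48
Stage 2: 22(ω_s−ω_c) = −48(ω_r−ω_c),  ω_c=0, ω_s=1
Stage 2: ω_r = 0 − (22/48)(1−0) = -11/24
  ⇒ ω_r²/ω_s² = -11/24
Coupling ω_s² = ω_c¹ ⇒ overall = 25/38 × -11/24 = -275/912

-275/912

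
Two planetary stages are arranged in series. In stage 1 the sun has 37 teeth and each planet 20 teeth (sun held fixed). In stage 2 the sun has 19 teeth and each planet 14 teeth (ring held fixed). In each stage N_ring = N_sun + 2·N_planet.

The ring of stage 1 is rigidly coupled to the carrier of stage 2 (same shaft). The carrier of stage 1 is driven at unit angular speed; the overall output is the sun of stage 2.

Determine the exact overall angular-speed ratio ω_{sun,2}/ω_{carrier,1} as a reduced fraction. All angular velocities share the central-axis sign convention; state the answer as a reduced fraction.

Stage 1: N_ring = 37 + 2·20 = 77
Stage 1: 37(ω_s−ω_c) = −77(ω_r−ω_c),  ω_s=0, ω_c=1
Stage 1: ω_r = 1 − (37/77)(0−1) = 114/77
  ⇒ ω_r¹/ω_c¹ = 114/77
Stage 2: N_ring = 19 + 2·14 = 47
Stage 2: 19(ω_s−ω_c) = −47(ω_r−ω_c),  ω_r=0, ω_c=1
Stage 2: ω_s = 1 − (47/19)(0−1) = 66/19
  ⇒ ω_s²/ω_c² = 66/19
Coupling ω_c² = ω_r¹ ⇒ overall = 114/77 × 66/19 = 36/7

36/7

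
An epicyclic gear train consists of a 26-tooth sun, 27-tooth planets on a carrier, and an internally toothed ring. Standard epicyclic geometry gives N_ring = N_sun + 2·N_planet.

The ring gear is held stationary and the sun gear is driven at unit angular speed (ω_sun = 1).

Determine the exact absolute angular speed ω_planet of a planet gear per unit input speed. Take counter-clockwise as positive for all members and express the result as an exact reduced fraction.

N_ring = 26 + 2·27 = 80
26(ω_s−ω_c) = −80(ω_r−ω_c),  ω_r=0, ω_s=1
26(1−ω_c) = −80(0−ω_c)  ⇒  106ω_c = 26  ⇒  ω_c = 13/53
sun–planet: 26·(1−13/53) = −27·(ω_p−ω_c)  ⇒  ω_p−ω_c = −(26/27)·(40/53) = -1040/1431
ω_p = 13/53 − 1040/1431 = -13/27

-13/27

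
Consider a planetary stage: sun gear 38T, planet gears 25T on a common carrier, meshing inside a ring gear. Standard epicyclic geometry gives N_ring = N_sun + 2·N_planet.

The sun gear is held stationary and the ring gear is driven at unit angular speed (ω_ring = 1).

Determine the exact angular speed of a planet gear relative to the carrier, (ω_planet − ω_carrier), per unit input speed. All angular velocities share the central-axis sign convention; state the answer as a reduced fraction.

N_ring = 38 + 2·25 = 88
38(ω_s−ω_c) = −88(ω_r−ω_c),  ω_s=0, ω_r=1
38(0−ω_c) = −88(1−ω_c)  ⇒  126ω_c = 88  ⇒  ω_c = 44/63
sun–planet: 38·(0−44/63) = −25·(ω_p−ω_c)  ⇒  ω_p−ω_c = −(38/25)·(-44/63) = 1672/1575

1672/1575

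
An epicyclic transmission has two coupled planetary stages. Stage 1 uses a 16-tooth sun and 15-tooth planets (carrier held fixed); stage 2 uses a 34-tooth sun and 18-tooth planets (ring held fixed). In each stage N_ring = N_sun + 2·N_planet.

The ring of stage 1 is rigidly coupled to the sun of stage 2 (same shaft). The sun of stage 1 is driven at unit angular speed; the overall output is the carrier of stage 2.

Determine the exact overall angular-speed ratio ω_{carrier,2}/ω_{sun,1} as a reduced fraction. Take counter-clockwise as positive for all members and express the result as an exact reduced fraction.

Stage 1: N_ring = 16 + 2·15 = 46
Stage 1: 16(ω_s−ω_c) = −46(ω_r−ω_c),  ω_c=0, ω_s=1
Stage 1: ω_r = 0 − (16/46)(1−0) = -8/23
  ⇒ ω_r¹/ω_s¹ = -8/23
Stage 2: N_ring = 34 + 2·18 = 70
Stage 2: 34(ω_s−ω_c) = −70(ω_r−ω_c),  ω_r=0, ω_s=1
Stage 2: 34(1−ω_c) = −70(0−ω_c)  ⇒  104ω_c = 34  ⇒  ω_c = 17/52
  ⇒ ω_c²/ω_s² = 17/52
Coupling ω_s² = ω_r¹ ⇒ overall = -8/23 × 17/52 = -34/299

-34/299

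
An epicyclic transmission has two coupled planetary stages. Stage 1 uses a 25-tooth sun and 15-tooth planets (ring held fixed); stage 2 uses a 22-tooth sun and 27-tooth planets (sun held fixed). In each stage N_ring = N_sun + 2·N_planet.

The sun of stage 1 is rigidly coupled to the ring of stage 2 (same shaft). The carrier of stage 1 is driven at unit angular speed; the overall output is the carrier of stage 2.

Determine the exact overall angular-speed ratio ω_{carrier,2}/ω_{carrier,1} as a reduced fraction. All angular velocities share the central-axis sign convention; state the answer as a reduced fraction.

Stage 1: N_ring = 25 + 2·15 = 55
Stage 1: 25(ω_s−ω_c) = −55(ω_r−ω_c),  ω_r=0, ω_c=1
Stage 1: ω_s = 1 − (55/25)(0−1) = 16/5
  ⇒ ω_s¹/ω_c¹ = 16/5
Stage 2: N_ring = 22 + 2·27 = 76
Stage 2: 22(ω_s−ω_c) = −76(ω_r−ω_c),  ω_s=0, ω_r=1
Stage 2: 22(0−ω_c) = −76(1−ω_c)  ⇒  98ω_c = 76  ⇒  ω_c = 38/49
  ⇒ ω_c²/ω_r² = 38/49
Coupling ω_r² = ω_s¹ ⇒ overall = 16/5 × 38/49 = 608/245

608/245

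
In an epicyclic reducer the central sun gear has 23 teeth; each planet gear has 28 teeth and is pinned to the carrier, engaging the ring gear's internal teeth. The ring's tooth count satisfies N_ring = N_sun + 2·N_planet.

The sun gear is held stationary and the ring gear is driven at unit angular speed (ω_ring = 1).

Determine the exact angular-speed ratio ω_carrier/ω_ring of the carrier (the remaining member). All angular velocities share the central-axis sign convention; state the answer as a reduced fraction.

79/102

N_ring = 23 + 2·28 = 79
23(ω_s−ω_c) = −79(ω_r−ω_c),  ω_s=0, ω_r=1
23(0−ω_c) = −79(1−ω_c)  ⇒  102ω_c = 79  ⇒  ω_c = 79/102
ω_c/ω_r = 79/102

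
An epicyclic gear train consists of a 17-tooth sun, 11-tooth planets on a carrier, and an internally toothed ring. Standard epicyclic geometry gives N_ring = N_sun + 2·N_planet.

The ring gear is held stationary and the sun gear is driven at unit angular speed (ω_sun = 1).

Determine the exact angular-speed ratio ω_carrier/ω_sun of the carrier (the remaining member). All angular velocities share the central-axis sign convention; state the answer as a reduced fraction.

17/56

N_ring = 17 + 2·11 = 39
17(ω_s−ω_c) = −39(ω_r−ω_c),  ω_r=0, ω_s=1
17(1−ω_c) = −39(0−ω_c)  ⇒  56ω_c = 17  ⇒  ω_c = 17/56
ω_c/ω_s = 17/56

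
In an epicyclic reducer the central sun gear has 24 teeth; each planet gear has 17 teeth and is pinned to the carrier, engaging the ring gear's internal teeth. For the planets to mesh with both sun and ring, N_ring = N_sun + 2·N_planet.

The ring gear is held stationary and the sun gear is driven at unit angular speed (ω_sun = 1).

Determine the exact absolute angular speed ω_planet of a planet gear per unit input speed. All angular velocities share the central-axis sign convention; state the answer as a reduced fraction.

-12/17

N_ring = 24 + 2·17 = 58
24(ω_s−ω_c) = −58(ω_r−ω_c),  ω_r=0, ω_s=1
24(1−ω_c) = −58(0−ω_c)  ⇒  82ω_c = 24  ⇒  ω_c = 12/41
sun–planet: 24·(1−12/41) = −17·(ω_p−ω_c)  ⇒  ω_p−ω_c = −(24/17)·(29/41) = -696/697
ω_p = 12/41 − 696/697 = -12/17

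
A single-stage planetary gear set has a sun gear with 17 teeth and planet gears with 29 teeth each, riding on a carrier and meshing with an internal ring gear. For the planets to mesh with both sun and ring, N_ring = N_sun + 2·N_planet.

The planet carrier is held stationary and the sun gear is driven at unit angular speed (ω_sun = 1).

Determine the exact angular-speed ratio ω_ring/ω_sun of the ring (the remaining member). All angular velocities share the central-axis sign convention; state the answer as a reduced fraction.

-17/75

N_ring = 17 + 2·29 = 75
17(ω_s−ω_c) = −75(ω_r−ω_c),  ω_c=0, ω_s=1
ω_r = 0 − (17/75)(1−0) = -17/75
ω_r/ω_s = -17/75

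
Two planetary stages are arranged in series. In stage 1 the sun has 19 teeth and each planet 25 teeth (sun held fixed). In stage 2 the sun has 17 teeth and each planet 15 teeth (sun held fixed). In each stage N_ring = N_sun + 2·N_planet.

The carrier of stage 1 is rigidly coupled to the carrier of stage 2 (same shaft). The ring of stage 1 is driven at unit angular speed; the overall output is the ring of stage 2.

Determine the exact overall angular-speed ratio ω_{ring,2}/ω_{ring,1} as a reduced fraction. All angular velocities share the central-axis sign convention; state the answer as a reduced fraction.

Stage 1: N_ring = 19 + 2·25 = 69
Stage 1: 19(ω_s−ω_c) = −69(ω_r−ω_c),  ω_s=0, ω_r=1
Stage 1: 19(0−ω_c) = −69(1−ω_c)  ⇒  88ω_c = 69  ⇒  ω_c = 69/88
  ⇒ ω_c¹/ω_r¹ = 69/88
Stage 2: N_ring = 17 + 2·15 = 47
Stage 2: 17(ω_s−ω_c) = −47(ω_r−ω_c),  ω_s=0, ω_c=1
Stage 2: ω_r = 1 − (17/47)(0−1) = 64/47
  ⇒ ω_r²/ω_c² = 64/47
Coupling ω_c² = ω_c¹ ⇒ overall = 69/88 × 64/47 = 552/517

552/517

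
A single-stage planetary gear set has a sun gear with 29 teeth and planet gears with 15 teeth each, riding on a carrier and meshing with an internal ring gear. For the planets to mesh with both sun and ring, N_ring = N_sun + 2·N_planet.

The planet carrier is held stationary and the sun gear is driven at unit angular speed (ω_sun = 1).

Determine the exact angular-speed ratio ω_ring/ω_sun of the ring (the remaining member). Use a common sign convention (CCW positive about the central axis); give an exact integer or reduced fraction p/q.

-29/59

N_ring = 29 + 2·15 = 59
29(ω_s−ω_c) = −59(ω_r−ω_c),  ω_c=0, ω_s=1
ω_r = 0 − (29/59)(1−0) = -29/59
ω_r/ω_s = -29/59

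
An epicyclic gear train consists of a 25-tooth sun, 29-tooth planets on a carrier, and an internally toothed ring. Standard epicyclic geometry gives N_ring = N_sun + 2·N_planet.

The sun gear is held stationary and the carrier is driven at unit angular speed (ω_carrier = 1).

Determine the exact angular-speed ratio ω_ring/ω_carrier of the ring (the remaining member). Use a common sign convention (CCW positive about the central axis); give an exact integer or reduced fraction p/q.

108/83

N_ring = 25 + 2·29 = 83
25(ω_s−ω_c) = −83(ω_r−ω_c),  ω_s=0, ω_c=1
ω_r = 1 − (25/83)(0−1) = 108/83
ω_r/ω_c = 108/83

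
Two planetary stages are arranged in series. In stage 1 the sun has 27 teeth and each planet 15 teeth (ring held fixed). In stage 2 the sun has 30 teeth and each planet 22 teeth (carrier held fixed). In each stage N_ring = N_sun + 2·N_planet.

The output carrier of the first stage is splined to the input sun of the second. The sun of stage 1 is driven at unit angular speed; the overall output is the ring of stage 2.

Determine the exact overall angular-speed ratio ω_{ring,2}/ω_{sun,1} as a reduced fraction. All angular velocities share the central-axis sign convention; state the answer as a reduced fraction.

Stage 1: N_ring = 27 + 2·15 = 57
Stage 1: 27(ω_s−ω_c) = −57(ω_r−ω_c),  ω_r=0, ω_s=1
Stage 1: 27(1−ω_c) = −57(0−ω_c)  ⇒  84ω_c = 27  ⇒  ω_c = 9/28
  ⇒ ω_c¹/ω_s¹ = 9/28
Stage 2: N_ring = 30 + 2·22 = 74
Stage 2: 30(ω_s−ω_c) = −74(ω_r−ω_c),  ω_c=0, ω_s=1
Stage 2: ω_r = 0 − (30/74)(1−0) = -15/37
  ⇒ ω_r²/ω_s² = -15/37
Coupling ω_s² = ω_c¹ ⇒ overall = 9/28 × -15/37 = -135/1036

-135/1036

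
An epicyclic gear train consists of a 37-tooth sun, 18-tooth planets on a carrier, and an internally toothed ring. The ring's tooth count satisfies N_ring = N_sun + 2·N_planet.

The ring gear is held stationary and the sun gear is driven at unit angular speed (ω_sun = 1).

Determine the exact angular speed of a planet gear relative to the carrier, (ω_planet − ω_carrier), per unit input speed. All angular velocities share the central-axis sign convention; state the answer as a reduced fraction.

N_ring = 37 + 2·18 = 73
37(ω_s−ω_c) = −73(ω_r−ω_c),  ω_r=0, ω_s=1
37(1−ω_c) = −73(0−ω_c)  ⇒  110ω_c = 37  ⇒  ω_c = 37/110
sun–planet: 37·(1−37/110) = −18·(ω_p−ω_c)  ⇒  ω_p−ω_c = −(37/18)·(73/110) = -2701/1980

-2701/1980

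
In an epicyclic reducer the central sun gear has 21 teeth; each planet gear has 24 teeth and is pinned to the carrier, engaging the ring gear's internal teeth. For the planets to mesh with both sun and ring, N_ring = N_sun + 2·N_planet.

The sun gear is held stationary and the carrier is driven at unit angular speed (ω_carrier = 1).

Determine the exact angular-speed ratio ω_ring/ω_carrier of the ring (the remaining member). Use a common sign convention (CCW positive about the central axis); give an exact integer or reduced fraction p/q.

30/23

N_ring = 21 + 2·24 = 69
21(ω_s−ω_c) = −69(ω_r−ω_c),  ω_s=0, ω_c=1
ω_r = 1 − (21/69)(0−1) = 30/23
ω_r/ω_c = 30/23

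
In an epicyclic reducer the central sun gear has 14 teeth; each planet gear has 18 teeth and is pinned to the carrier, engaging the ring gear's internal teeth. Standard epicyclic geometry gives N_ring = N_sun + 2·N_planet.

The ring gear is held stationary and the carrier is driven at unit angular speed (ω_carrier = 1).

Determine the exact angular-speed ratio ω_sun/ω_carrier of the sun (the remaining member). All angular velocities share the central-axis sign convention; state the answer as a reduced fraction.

N_ring = 14 + 2·18 = 50
14(ω_s−ω_c) = −50(ω_r−ω_c),  ω_r=0, ω_c=1
ω_s = 1 − (50/14)(0−1) = 32/7
ω_s/ω_c = 32/7

32/7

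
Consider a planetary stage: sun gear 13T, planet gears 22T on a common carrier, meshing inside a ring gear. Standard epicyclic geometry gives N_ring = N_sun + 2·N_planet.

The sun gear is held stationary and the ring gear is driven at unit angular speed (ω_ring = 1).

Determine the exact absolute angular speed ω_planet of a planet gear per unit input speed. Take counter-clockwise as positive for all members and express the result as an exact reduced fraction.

57/44

N_ring = 13 + 2·22 = 57
13(ω_s−ω_c) = −57(ω_r−ω_c),  ω_s=0, ω_r=1
13(0−ω_c) = −57(1−ω_c)  ⇒  70ω_c = 57  ⇒  ω_c = 57/70
sun–planet: 13·(0−57/70) = −22·(ω_p−ω_c)  ⇒  ω_p−ω_c = −(13/22)·(-57/70) = 741/1540
ω_p = 57/70 + 741/1540 = 57/44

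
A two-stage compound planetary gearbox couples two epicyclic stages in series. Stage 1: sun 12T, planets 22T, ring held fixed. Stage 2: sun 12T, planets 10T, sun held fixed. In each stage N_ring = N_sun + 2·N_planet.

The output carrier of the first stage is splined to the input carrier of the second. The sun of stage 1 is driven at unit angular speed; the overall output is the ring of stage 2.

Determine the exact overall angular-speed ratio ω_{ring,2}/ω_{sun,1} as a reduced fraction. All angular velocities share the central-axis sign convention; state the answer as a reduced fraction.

Stage 1: N_ring = 12 + 2·22 = 56
Stage 1: 12(ω_s−ω_c) = −56(ω_r−ω_c),  ω_r=0, ω_s=1
Stage 1: 12(1−ω_c) = −56(0−ω_c)  ⇒  68ω_c = 12  ⇒  ω_c = 3/17
  ⇒ ω_c¹/ω_s¹ = 3/17
Stage 2: N_ring = 12 + 2·10 = 32
Stage 2: 12(ω_s−ω_c) = −32(ω_r−ω_c),  ω_s=0, ω_c=1
Stage 2: ω_r = 1 − (12/32)(0−1) = 11/8
  ⇒ ω_r²/ω_c² = 11/8
Coupling ω_c² = ω_c¹ ⇒ overall = 3/17 × 11/8 = 33/136

33/136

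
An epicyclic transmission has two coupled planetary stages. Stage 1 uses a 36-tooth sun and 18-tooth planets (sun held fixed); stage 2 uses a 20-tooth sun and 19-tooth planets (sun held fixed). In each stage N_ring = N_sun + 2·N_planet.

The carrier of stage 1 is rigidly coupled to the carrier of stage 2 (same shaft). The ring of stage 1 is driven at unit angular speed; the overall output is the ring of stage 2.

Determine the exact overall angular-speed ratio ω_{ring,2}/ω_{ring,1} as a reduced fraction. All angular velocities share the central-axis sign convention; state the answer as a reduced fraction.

Stage 1: N_ring = 36 + 2·18 = 72
Stage 1: 36(ω_s−ω_c) = −72(ω_r−ω_c),  ω_s=0, ω_r=1
Stage 1: 36(0−ω_c) = −72(1−ω_c)  ⇒  108ω_c = 72  ⇒  ω_c = 2/3
  ⇒ ω_c¹/ω_r¹ = 2/3
Stage 2: N_ring = 20 + 2·19 = 58
Stage 2: 20(ω_s−ω_c) = −58(ω_r−ω_c),  ω_s=0, ω_c=1
Stage 2: ω_r = 1 − (20/58)(0−1) = 39/29
  ⇒ ω_r²/ω_c² = 39/29
Coupling ω_c² = ω_c¹ ⇒ overall = 2/3 × 39/29 = 26/29

26/29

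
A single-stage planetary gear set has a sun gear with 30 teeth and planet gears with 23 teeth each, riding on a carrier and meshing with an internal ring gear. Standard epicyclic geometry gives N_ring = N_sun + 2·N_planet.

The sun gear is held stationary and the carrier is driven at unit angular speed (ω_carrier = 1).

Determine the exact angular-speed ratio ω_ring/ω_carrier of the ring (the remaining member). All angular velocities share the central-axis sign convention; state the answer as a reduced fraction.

N_ring = 30 + 2·23 = 76
30(ω_s−ω_c) = −76(ω_r−ω_c),  ω_s=0, ω_c=1
ω_r = 1 − (30/76)(0−1) = 53/38
ω_r/ω_c = 53/38

53/38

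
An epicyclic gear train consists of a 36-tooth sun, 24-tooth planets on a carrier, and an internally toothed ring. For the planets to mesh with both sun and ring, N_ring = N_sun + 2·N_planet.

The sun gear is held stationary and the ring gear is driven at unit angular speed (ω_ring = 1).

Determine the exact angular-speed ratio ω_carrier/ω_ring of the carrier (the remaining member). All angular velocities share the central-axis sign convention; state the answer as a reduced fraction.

7/10

N_ring = 36 + 2·24 = 84
36(ω_s−ω_c) = −84(ω_r−ω_c),  ω_s=0, ω_r=1
36(0−ω_c) = −84(1−ω_c)  ⇒  120ω_c = 84  ⇒  ω_c = 7/10
ω_c/ω_r = 7/10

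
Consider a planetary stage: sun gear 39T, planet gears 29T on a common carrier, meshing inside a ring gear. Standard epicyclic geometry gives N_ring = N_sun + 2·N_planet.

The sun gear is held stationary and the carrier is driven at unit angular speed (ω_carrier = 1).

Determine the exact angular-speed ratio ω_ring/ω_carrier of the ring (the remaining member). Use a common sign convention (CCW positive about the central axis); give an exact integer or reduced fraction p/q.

N_ring = 39 + 2·29 = 97
39(ω_s−ω_c) = −97(ω_r−ω_c),  ω_s=0, ω_c=1
ω_r = 1 − (39/97)(0−1) = 136/97
ω_r/ω_c = 136/97

136/97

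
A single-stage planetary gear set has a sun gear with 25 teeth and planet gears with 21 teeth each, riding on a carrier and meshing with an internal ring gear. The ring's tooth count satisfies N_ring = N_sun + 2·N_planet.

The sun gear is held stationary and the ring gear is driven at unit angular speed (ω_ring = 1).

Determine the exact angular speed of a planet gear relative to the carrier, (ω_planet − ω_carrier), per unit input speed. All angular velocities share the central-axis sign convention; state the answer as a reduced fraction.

1675/1932

N_ring = 25 + 2·21 = 67
25(ω_s−ω_c) = −67(ω_r−ω_c),  ω_s=0, ω_r=1
25(0−ω_c) = −67(1−ω_c)  ⇒  92ω_c = 67  ⇒  ω_c = 67/92
sun–planet: 25·(0−67/92) = −21·(ω_p−ω_c)  ⇒  ω_p−ω_c = −(25/21)·(-67/92) = 1675/1932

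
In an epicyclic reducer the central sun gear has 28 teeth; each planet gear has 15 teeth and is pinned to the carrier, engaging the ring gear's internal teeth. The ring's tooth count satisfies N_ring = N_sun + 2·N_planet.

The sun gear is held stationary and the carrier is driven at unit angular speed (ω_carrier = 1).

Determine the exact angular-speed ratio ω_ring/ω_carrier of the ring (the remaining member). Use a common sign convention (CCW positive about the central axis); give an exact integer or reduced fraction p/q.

N_ring = 28 + 2·15 = 58
28(ω_s−ω_c) = −58(ω_r−ω_c),  ω_s=0, ω_c=1
ω_r = 1 − (28/58)(0−1) = 43/29
ω_r/ω_c = 43/29

43/29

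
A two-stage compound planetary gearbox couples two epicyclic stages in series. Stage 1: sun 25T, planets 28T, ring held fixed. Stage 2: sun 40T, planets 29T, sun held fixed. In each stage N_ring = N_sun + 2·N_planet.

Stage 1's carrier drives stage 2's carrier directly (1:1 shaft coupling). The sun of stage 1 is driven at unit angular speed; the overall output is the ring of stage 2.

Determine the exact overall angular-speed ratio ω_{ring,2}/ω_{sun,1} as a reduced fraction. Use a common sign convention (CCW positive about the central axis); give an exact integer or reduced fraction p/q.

1725/5194

Stage 1: N_ring = 25 + 2·28 = 81
Stage 1: 25(ω_s−ω_c) = −81(ω_r−ω_c),  ω_r=0, ω_s=1
Stage 1: 25(1−ω_c) = −81(0−ω_c)  ⇒  106ω_c = 25  ⇒  ω_c = 25/106
  ⇒ ω_c¹/ω_s¹ = 25/106
Stage 2: N_ring = 40 + 2·29 = 98
Stage 2: 40(ω_s−ω_c) = −98(ω_r−ω_c),  ω_s=0, ω_c=1
Stage 2: ω_r = 1 − (40/98)(0−1) = 69/49
  ⇒ ω_r²/ω_c² = 69/49
Coupling ω_c² = ω_c¹ ⇒ overall = 25/106 × 69/49 = 1725/5194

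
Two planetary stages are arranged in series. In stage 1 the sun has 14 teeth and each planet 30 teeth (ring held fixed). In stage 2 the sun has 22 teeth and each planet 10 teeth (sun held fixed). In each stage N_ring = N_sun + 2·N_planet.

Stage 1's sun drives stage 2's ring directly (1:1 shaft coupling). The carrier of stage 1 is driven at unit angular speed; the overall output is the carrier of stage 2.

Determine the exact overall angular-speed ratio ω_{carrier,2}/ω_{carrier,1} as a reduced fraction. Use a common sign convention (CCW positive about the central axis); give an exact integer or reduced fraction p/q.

33/8

Stage 1: N_ring = 14 + 2·30 = 74
Stage 1: 14(ω_s−ω_c) = −74(ω_r−ω_c),  ω_r=0, ω_c=1
Stage 1: ω_s = 1 − (74/14)(0−1) = 44/7
  ⇒ ω_s¹/ω_c¹ = 44/7
Stage 2: N_ring = 22 + 2·10 = 42
Stage 2: 22(ω_s−ω_c) = −42(ω_r−ω_c),  ω_s=0, ω_r=1
Stage 2: 22(0−ω_c) = −42(1−ω_c)  ⇒  64ω_c = 42  ⇒  ω_c = 21/32
  ⇒ ω_c²/ω_r² = 21/32
Coupling ω_r² = ω_s¹ ⇒ overall = 44/7 × 21/32 = 33/8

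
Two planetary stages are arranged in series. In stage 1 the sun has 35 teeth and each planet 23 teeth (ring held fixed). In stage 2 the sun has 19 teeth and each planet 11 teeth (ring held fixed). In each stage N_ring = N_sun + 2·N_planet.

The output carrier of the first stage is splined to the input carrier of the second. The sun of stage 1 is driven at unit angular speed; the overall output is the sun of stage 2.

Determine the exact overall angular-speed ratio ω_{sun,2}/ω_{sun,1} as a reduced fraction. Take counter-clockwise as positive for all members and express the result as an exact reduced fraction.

Stage 1: N_ring = 35 + 2·23 = 81
Stage 1: 35(ω_s−ω_c) = −81(ω_r−ω_c),  ω_r=0, ω_s=1
Stage 1: 35(1−ω_c) = −81(0−ω_c)  ⇒  116ω_c = 35  ⇒  ω_c = 35/116
  ⇒ ω_c¹/ω_s¹ = 35/116
Stage 2: N_ring = 19 + 2·11 = 41
Stage 2: 19(ω_s−ω_c) = −41(ω_r−ω_c),  ω_r=0, ω_c=1
Stage 2: ω_s = 1 − (41/19)(0−1) = 60/19
  ⇒ ω_s²/ω_c² = 60/19
Coupling ω_c² = ω_c¹ ⇒ overall = 35/116 × 60/19 = 525/551

525/551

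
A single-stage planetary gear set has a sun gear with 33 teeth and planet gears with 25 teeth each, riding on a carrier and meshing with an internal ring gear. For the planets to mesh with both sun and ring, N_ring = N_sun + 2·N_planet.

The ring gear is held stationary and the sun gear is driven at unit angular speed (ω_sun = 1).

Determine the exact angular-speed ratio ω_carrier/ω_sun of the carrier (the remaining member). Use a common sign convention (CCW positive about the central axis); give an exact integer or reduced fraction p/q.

33/116

N_ring = 33 + 2·25 = 83
33(ω_s−ω_c) = −83(ω_r−ω_c),  ω_r=0, ω_s=1
33(1−ω_c) = −83(0−ω_c)  ⇒  116ω_c = 33  ⇒  ω_c = 33/116
ω_c/ω_s = 33/116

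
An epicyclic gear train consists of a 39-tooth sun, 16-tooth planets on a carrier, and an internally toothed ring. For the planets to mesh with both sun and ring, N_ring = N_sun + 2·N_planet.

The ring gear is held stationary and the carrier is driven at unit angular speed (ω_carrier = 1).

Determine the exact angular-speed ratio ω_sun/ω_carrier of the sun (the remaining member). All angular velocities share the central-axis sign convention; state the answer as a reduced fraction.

110/39

N_ring = 39 + 2·16 = 71
39(ω_s−ω_c) = −71(ω_r−ω_c),  ω_r=0, ω_c=1
ω_s = 1 − (71/39)(0−1) = 110/39
ω_s/ω_c = 110/39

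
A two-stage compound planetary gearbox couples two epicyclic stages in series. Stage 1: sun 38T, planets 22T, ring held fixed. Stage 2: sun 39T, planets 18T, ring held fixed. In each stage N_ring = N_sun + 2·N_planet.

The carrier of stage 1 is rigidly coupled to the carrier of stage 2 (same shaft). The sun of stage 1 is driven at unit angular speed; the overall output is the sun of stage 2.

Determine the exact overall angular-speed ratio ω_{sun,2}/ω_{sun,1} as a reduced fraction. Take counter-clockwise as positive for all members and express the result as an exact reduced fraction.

361/390

Stage 1: N_ring = 38 + 2·22 = 82
Stage 1: 38(ω_s−ω_c) = −82(ω_r−ω_c),  ω_r=0, ω_s=1
Stage 1: 38(1−ω_c) = −82(0−ω_c)  ⇒  120ω_c = 38  ⇒  ω_c = 19/60
  ⇒ ω_c¹/ω_s¹ = 19/60
Stage 2: N_ring = 39 + 2·18 = 75
Stage 2: 39(ω_s−ω_c) = −75(ω_r−ω_c),  ω_r=0, ω_c=1
Stage 2: ω_s = 1 − (75/39)(0−1) = 38/13
  ⇒ ω_s²/ω_c² = 38/13
Coupling ω_c² = ω_c¹ ⇒ overall = 19/60 × 38/13 = 361/390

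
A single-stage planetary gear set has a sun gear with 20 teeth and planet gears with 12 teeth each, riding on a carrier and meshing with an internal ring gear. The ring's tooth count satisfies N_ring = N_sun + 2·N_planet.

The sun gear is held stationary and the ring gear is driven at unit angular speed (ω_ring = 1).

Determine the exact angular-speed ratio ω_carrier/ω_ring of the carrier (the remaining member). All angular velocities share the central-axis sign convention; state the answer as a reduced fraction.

N_ring = 20 + 2·12 = 44
20(ω_s−ω_c) = −44(ω_r−ω_c),  ω_s=0, ω_r=1
20(0−ω_c) = −44(1−ω_c)  ⇒  64ω_c = 44  ⇒  ω_c = 11/16
ω_c/ω_r = 11/16

11/16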